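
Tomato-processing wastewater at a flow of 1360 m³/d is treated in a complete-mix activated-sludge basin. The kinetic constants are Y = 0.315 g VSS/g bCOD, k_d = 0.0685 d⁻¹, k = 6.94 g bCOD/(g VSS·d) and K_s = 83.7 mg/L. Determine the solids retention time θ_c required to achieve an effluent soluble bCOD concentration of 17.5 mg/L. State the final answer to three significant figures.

θ_c ≈ 3.23 d

From 1/θ_c = Y·k·S/(K_s + S) − k_d: Y·k·S/(K_s+S) = 0.315 × 6.94 × 17.5 / (83.7 + 17.5) = 0.3780 d⁻¹.
1/θ_c = 0.3780 − 0.0685 = 0.3095 d⁻¹, so θ_c = 3.231 d.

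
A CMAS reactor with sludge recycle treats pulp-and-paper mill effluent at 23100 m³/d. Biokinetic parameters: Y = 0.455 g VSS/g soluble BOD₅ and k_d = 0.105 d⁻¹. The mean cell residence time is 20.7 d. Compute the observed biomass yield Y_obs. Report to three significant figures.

Y_obs = Y / (1 + k_d θ_c) = 0.455 / (1 + 0.105 × 20.7) = 0.455 / 3.173 = 0.1434.

Y_obs ≈ 0.143 g VSS/g soluble BOD₅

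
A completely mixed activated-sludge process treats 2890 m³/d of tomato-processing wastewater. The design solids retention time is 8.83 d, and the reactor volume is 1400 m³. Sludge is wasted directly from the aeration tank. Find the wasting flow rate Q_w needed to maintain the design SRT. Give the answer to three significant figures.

Q_w ≈ 159 m³/d

Wasting from the aeration tank: Q_w = V / θ_c = 1400 / 8.83 = 158.6 m³/d.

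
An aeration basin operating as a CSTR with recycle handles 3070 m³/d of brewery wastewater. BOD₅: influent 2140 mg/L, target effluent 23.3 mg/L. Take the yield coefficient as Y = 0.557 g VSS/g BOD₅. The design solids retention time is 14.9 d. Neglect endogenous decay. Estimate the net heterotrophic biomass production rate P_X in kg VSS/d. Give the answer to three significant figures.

No decay correction is needed, so Y_obs = Y = 0.557.
ΔS = 2140 − 23.3 = 2117 mg/L, so the substrate removal rate is 3070 × 2117/1000 = 6498 kg BOD₅/d.
Net biomass production P_X = Y_obs × Q·(S₀ − S) = 0.5570 × 6498 = 3620 kg VSS/d.

P_X ≈ 3620 kg VSS/d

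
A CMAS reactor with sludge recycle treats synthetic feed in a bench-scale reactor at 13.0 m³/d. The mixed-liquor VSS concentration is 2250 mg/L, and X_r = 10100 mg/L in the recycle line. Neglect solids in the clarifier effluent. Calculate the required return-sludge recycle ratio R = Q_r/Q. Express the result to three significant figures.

Mass balance around the secondary clarifier (neglecting effluent solids): R = X / (X_r − X) = 2250 / (10100 − 2250) = 0.2866.

R ≈ 0.287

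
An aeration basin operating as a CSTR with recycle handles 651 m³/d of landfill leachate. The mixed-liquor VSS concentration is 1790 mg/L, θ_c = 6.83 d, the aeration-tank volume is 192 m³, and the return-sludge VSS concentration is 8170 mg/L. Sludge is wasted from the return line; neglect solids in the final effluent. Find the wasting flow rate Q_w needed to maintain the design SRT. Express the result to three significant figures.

Q_w ≈ 6.16 m³/d

Q_w = (V·X)/(θ_c X_r) = 192.0 × 1790 / (6.83 × 8170) = 6.159 m³/d.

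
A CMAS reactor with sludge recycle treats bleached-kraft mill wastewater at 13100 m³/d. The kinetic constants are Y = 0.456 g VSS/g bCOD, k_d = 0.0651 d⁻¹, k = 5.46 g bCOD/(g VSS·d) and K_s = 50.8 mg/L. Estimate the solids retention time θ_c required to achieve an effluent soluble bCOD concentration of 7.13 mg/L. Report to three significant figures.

Specific growth rate at S = 7.13 mg/L: μ = YkS/(K_s+S) = 0.456·5.46·7.13/(50.8+7.13) = 0.3064 d⁻¹.
θ_c = 1/(μ − k_d) = 1/(0.3064 − 0.0651) = 1/0.2413 = 4.144 d.

θ_c ≈ 4.14 d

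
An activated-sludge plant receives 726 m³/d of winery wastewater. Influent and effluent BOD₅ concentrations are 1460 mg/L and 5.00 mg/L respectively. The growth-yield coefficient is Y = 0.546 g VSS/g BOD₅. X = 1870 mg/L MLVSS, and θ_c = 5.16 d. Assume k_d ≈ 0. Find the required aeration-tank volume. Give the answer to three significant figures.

Biomass mass balance (decay neglected): V·X = Y·Q·(S₀ − S)·θ_c, so V = 0.546 × 726 × (1460 − 5.00) × 5.16 / 1870 = 1591 m³.

V ≈ 1590 m³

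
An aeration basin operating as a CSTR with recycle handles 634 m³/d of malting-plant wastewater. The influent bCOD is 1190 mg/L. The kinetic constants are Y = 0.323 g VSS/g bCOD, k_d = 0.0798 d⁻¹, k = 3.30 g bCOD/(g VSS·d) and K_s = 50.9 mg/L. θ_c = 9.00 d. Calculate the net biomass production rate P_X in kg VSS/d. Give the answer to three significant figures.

From the Monod/SRT balance for a CMAS, S = K_s·(1+k_d θ_c)/[θ_c·(Y k − k_d) − 1] = 50.9 × (1 + 0.0798 × 9.00) / [9.00 × (0.323 × 3.30 − 0.0798) − 1] = 87.46 / 7.875 = 11.11 mg/L.
The observed yield is Y_obs = Y/(1 + k_d·θ_c) = 0.323 / (1 + 0.0798 × 9.00) = 0.323 / 1.718 = 0.1880 g VSS per g bCOD removed.
Mass of bCOD removed per day: Q(S₀ − S) = 634 × 1179 g/m³ = 747.4 kg/d.
P_X = Y_obs · Q(S₀ − S) = 0.1880 × 747.4 = 140.5 kg VSS/d.

P_X ≈ 141 kg VSS/d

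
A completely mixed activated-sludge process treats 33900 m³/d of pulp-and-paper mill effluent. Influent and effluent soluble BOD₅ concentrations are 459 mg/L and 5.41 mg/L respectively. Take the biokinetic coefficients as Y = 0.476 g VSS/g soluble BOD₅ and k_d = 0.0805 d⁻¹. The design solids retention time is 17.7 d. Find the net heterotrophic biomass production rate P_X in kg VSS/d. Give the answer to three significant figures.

P_X ≈ 3020 kg VSS/d

Y_obs = Y / (1 + k_d θ_c) = 0.476 / (1 + 0.0805 × 17.7) = 0.476 / 2.425 = 0.1963.
Mass of soluble BOD₅ removed per day: Q(S₀ − S) = 33900 × 453.6 g/m³ = 15377 kg/d.
P_X = Y_obs · Q(S₀ − S) = 0.1963 × 15377 = 3018 kg VSS/d.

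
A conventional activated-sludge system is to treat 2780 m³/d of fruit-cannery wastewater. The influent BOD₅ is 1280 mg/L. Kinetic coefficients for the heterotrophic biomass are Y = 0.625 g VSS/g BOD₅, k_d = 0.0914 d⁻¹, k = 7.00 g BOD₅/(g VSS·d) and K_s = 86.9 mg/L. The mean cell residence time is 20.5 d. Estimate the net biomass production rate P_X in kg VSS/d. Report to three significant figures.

Effluent substrate depends only on kinetics and SRT: S = K_s(1 + k_d θ_c) / [θ_c(Yk − k_d) − 1] = 86.9 × (1 + 0.0914 × 20.5) / [20.5 × (0.625 × 7.00 − 0.0914) − 1] = 249.7 / 86.81 = 2.877 mg/L.
The observed yield is Y_obs = Y/(1 + k_d·θ_c) = 0.625 / (1 + 0.0914 × 20.5) = 0.625 / 2.874 = 0.2175 g VSS per g BOD₅ removed.
ΔS = 1280 − 2.88 = 1277 mg/L, so the substrate removal rate is 2780 × 1277/1000 = 3550 kg BOD₅/d.
P_X = Y_obs · Q(S₀ − S) = 0.2175 × 3550 = 772.2 kg VSS/d.

P_X ≈ 772 kg VSS/d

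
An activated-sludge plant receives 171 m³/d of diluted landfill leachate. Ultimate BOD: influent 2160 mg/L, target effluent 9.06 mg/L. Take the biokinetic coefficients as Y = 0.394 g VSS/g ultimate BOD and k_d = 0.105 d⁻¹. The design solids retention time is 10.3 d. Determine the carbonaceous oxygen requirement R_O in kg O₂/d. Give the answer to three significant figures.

R_O ≈ 269 kg O₂/d

Observed yield with endogenous decay: Y_obs = Y / (1 + k_d·θ_c) = 0.394 / (1 + 0.105 × 10.3) = 0.394 / 2.082 = 0.1893 g VSS/g ultimate BOD.
Q·(S₀ − S) = 171 × (2160 − 9.06) × 10⁻³ = 367.8 kg/d removed.
Biomass synthesised: P_X = Y_obs × 367.8 = 69.62 kg VSS/d.
R_O = Q·(S₀ − S) − 1.42·P_X = 367.8 − 1.42 × 69.62 = 268.9 kg O₂/d.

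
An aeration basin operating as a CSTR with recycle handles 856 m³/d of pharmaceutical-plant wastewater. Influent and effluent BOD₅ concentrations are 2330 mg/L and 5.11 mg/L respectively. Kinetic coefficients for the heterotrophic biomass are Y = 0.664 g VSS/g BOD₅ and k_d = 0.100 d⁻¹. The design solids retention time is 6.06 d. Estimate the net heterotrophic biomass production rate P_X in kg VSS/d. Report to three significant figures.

Y_obs = Y / (1 + k_d θ_c) = 0.664 / (1 + 0.100 × 6.06) = 0.664 / 1.606 = 0.4134.
Mass of BOD₅ removed per day: Q(S₀ − S) = 856 × 2325 g/m³ = 1990 kg/d.
Net biomass production P_X = Y_obs × Q·(S₀ − S) = 0.4134 × 1990 = 822.8 kg VSS/d.

P_X ≈ 823 kg VSS/d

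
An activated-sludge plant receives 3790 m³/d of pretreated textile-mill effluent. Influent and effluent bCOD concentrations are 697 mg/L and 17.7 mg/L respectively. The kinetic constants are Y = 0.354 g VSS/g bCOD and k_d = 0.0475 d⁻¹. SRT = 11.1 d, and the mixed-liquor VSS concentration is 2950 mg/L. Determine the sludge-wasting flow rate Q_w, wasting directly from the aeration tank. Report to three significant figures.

Q_w ≈ 202 m³/d

From the SRT design equation V = Y Q (S₀−S) θ_c / [X (1 + k_d θ_c)] = 0.354 × 3790 × (697 − 17.7) × 11.1 / [2950 × (1 + 0.0475 × 11.1)] = 1.01×10^7 / 4505 = 2245 m³.
With mixed-liquor wasting, θ_c = V/Q_w, so Q_w = V/θ_c = 2245/11.1 = 202.3 m³/d.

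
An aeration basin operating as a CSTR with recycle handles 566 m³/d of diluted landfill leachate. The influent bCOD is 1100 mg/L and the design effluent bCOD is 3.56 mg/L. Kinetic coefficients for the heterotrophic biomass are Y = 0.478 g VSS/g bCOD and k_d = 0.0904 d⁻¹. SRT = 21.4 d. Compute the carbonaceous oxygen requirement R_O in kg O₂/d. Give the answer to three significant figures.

R_O ≈ 477 kg O₂/d

The observed yield is Y_obs = Y/(1 + k_d·θ_c) = 0.478 / (1 + 0.0904 × 21.4) = 0.478 / 2.935 = 0.1629 g VSS per g bCOD removed.
Mass of bCOD removed per day: Q(S₀ − S) = 566 × 1096 g/m³ = 620.6 kg/d.
Net sludge production P_X = 0.1629 × 620.6 = 101.1 kg VSS/d.
R_O = Q·ΔS − 1.42 P_X = 620.6 − 143.5 = 477.0 kg O₂/d.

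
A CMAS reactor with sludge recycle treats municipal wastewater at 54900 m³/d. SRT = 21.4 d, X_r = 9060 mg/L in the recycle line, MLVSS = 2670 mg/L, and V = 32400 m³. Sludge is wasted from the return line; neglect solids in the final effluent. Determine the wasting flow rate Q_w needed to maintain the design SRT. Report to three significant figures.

Q_w ≈ 446 m³/d

Q_w = (V·X)/(θ_c X_r) = 32400 × 2670 / (21.4 × 9060) = 446.2 m³/d.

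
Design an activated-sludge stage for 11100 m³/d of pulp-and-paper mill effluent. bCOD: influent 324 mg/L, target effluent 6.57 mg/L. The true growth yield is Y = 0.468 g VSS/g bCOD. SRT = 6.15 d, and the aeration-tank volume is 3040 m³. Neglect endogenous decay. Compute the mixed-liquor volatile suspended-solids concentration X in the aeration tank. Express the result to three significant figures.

Without decay, X = Y Q (S₀−S) θ_c / V = 0.468 × 11100 × (324 − 6.57) × 6.15 / 3040 = 3336 mg/L.

X ≈ 3340 mg/L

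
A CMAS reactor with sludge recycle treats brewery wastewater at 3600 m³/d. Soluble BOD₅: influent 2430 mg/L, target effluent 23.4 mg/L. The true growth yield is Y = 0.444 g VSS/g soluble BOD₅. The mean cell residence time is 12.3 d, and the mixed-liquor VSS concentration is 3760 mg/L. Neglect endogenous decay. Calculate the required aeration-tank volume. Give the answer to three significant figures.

V ≈ 12600 m³

V·X = Y·Q·ΔS·θ_c gives V = 0.444 × 3600 × (2430 − 23.4) × 12.3 / 3760 = 12584 m³.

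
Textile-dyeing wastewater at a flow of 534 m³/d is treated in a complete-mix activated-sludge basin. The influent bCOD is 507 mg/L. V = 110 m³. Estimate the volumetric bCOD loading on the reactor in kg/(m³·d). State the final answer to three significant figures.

Volumetric loading L_v = Q·S₀ / V = 534 × 507 g/m³ / 110.0 m³ = 2461 g/(m³·d) = 2.461 kg bCOD/(m³·d).

L_v ≈ 2.46 kg bCOD/(m³·d)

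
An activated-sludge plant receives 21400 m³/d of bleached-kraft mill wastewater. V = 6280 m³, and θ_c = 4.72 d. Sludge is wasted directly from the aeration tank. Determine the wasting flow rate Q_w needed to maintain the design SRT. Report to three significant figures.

For wasting at MLVSS concentration, Q_w = V/θ_c = 6280/4.72 = 1331 m³/d.

Q_w ≈ 1330 m³/d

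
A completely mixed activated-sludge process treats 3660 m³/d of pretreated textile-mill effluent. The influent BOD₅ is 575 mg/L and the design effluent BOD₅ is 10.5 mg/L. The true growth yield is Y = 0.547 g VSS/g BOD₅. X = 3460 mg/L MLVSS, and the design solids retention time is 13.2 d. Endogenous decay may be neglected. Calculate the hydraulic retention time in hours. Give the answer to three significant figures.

τ ≈ 28.3 h

With k_d = 0 the design equation reduces to V = Y Q (S₀−S) θ_c / X = 0.547 × 3660 × (575 − 10.5) × 13.2 / 3460 = 4312 m³.
HRT = V/Q = 4312 m³ / 3660 m³·d⁻¹ = 1.178 d × 24 = 28.27 h.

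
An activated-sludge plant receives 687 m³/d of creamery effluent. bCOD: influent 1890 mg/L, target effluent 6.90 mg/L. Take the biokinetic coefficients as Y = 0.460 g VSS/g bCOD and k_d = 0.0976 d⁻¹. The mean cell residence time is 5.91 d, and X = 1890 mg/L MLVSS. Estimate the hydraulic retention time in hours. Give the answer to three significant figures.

τ ≈ 41.2 h

Steady-state biomass mass balance: V·X·(1 + k_d·θ_c) = Y·Q·(S₀ − S)·θ_c, so V = 0.460 × 687 × (1890 − 6.90) × 5.91 / [1890 × (1 + 0.0976 × 5.91)] = 3.52×10^6 / 2980 = 1180 m³.
HRT = V/Q = 1180 m³ / 687 m³·d⁻¹ = 1.718 d × 24 = 41.23 h.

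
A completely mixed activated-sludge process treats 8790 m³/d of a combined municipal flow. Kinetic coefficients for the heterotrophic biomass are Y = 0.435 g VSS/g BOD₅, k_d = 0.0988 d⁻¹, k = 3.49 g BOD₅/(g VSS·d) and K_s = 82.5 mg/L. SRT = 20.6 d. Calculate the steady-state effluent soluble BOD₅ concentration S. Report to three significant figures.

Effluent substrate depends only on kinetics and SRT: S = K_s(1 + k_d θ_c) / [θ_c(Yk − k_d) − 1] = 82.5 × (1 + 0.0988 × 20.6) / [20.6 × (0.435 × 3.49 − 0.0988) − 1] = 250.4 / 28.24 = 8.868 mg/L.

S ≈ 8.87 mg/L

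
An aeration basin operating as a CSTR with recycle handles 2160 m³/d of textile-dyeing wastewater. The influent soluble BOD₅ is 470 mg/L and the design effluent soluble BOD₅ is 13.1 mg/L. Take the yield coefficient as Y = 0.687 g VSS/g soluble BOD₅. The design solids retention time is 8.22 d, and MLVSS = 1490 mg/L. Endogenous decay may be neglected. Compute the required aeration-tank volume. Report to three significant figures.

With k_d = 0 the design equation reduces to V = Y Q (S₀−S) θ_c / X = 0.687 × 2160 × (470 − 13.1) × 8.22 / 1490 = 3740 m³.

V ≈ 3740 m³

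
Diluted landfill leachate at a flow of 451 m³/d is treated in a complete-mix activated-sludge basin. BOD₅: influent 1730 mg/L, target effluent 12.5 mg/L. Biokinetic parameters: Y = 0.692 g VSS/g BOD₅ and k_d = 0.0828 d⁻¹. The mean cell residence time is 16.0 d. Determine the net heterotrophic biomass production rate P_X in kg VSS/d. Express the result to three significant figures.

Correct the yield for decay: Y_obs = Y/(1 + k_d θ_c) = 0.692 / (1 + 0.0828 × 16.0) = 0.692 / 2.325 = 0.2977.
Substrate removed = Q·(S₀ − S) = 451 m³/d × (1730 − 12.5) g/m³ = 7.75×10^5 g/d = 774.6 kg/d.
Net biomass production P_X = Y_obs × Q·(S₀ − S) = 0.2977 × 774.6 = 230.6 kg VSS/d.

P_X ≈ 231 kg VSS/d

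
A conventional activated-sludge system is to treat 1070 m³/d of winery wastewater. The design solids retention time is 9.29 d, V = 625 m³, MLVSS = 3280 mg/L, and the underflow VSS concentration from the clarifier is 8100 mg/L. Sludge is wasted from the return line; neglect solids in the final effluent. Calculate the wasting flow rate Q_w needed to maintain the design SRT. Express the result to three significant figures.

Q_w ≈ 27.2 m³/d

Wasting from the return line (neglecting effluent solids): Q_w = V·X / (θ_c·X_r) = 625.0 × 3280 / (9.29 × 8100) = 27.24 m³/d.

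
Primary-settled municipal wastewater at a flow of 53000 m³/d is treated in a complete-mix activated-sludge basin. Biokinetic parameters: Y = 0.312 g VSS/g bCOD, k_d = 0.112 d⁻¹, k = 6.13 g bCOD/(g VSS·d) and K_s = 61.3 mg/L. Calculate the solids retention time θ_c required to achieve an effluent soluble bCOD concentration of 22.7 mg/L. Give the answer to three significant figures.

θ_c ≈ 2.47 d

Specific growth rate at S = 22.7 mg/L: μ = YkS/(K_s+S) = 0.312·6.13·22.7/(61.3+22.7) = 0.5168 d⁻¹.
1/θ_c = 0.5168 − 0.112 = 0.4048 d⁻¹, so θ_c = 2.470 d.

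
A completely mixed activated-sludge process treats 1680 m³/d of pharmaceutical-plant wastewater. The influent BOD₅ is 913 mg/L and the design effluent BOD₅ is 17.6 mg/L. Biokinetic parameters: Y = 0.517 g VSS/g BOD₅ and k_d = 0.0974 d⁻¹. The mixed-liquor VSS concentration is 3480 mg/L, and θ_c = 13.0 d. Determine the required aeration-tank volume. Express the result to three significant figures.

V ≈ 1280 m³

Steady-state biomass mass balance: V·X·(1 + k_d·θ_c) = Y·Q·(S₀ − S)·θ_c, so V = 0.517 × 1680 × (913 − 17.6) × 13.0 / [3480 × (1 + 0.0974 × 13.0)] = 1.01×10^7 / 7886 = 1282 m³.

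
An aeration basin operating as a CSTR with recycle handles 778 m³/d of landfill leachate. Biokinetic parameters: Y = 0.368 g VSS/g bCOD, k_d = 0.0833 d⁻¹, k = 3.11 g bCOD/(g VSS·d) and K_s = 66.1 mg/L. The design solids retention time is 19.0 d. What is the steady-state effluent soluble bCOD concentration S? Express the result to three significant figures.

Effluent substrate depends only on kinetics and SRT: S = K_s(1 + k_d θ_c) / [θ_c(Yk − k_d) − 1] = 66.1 × (1 + 0.0833 × 19.0) / [19.0 × (0.368 × 3.11 − 0.0833) − 1] = 170.7 / 19.16 = 8.909 mg/L.

S ≈ 8.91 mg/L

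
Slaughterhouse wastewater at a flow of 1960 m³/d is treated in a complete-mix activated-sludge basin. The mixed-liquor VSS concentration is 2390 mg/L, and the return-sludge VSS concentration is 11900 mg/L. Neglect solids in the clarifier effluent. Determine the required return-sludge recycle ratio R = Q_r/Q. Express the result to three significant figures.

R = Q_r/Q = X/(X_r − X) = 2390 / (11900 − 2390) = 0.2513.

R ≈ 0.251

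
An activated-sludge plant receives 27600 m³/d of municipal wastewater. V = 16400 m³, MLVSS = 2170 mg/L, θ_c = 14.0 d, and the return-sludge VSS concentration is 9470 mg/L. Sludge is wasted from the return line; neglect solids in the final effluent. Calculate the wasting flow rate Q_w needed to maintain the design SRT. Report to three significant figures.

Q_w ≈ 268 m³/d

Wasting from the return line (neglecting effluent solids): Q_w = V·X / (θ_c·X_r) = 16400 × 2170 / (14.0 × 9470) = 268.4 m³/d.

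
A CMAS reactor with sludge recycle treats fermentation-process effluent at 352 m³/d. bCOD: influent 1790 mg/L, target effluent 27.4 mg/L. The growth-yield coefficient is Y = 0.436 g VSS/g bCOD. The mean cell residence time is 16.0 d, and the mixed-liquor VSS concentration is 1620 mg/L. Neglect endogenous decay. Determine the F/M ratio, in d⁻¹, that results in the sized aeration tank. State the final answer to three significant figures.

Biomass mass balance (decay neglected): V·X = Y·Q·(S₀ − S)·θ_c, so V = 0.436 × 352 × (1790 − 27.4) × 16.0 / 1620 = 2672 m³.
F/M = Q·S₀ / (V·X) = 352 × 1790 / (2672 × 1620) = 0.1456 g bCOD·(g VSS·d)⁻¹.

F/M ≈ 0.146 d⁻¹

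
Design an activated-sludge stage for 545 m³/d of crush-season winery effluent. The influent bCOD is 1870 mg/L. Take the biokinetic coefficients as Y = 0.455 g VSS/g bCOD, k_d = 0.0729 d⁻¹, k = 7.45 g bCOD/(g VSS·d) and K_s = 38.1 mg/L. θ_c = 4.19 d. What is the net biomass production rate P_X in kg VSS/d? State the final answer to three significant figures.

P_X ≈ 354 kg VSS/d

From the Monod/SRT balance for a CMAS, S = K_s·(1+k_d θ_c)/[θ_c·(Y k − k_d) − 1] = 38.1 × (1 + 0.0729 × 4.19) / [4.19 × (0.455 × 7.45 − 0.0729) − 1] = 49.74 / 12.90 = 3.856 mg/L.
Correct the yield for decay: Y_obs = Y/(1 + k_d θ_c) = 0.455 / (1 + 0.0729 × 4.19) = 0.455 / 1.305 = 0.3485.
Mass of bCOD removed per day: Q(S₀ − S) = 545 × 1866 g/m³ = 1017 kg/d.
P_X = Y_obs · Q(S₀ − S) = 0.3485 × 1017 = 354.5 kg VSS/d.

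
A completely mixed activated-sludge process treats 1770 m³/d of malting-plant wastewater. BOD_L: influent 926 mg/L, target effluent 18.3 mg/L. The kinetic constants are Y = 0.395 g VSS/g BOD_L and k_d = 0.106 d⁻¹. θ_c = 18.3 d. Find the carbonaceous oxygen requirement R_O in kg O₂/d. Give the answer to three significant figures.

R_O ≈ 1300 kg O₂/d

Correct the yield for decay: Y_obs = Y/(1 + k_d θ_c) = 0.395 / (1 + 0.106 × 18.3) = 0.395 / 2.940 = 0.1344.
Mass of BOD_L removed per day: Q(S₀ − S) = 1770 × 907.7 g/m³ = 1607 kg/d.
P_X = Y_obs·Q·(S₀ − S) = 0.1344 × 1607 = 215.9 kg VSS/d.
Carbonaceous O₂ demand = substrate oxidised − cell-mass equivalent = 1607 − 1.42 × 215.9 = 1300 kg O₂/d.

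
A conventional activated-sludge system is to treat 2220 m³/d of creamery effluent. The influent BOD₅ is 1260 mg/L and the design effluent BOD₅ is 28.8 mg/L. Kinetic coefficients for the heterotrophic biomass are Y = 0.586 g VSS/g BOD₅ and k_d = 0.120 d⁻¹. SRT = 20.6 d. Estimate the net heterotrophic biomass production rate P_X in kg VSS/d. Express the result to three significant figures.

Observed yield with endogenous decay: Y_obs = Y / (1 + k_d·θ_c) = 0.586 / (1 + 0.120 × 20.6) = 0.586 / 3.472 = 0.1688 g VSS/g BOD₅.
Q·(S₀ − S) = 2220 × (1260 − 28.8) × 10⁻³ = 2733 kg/d removed.
Biomass produced: P_X = Y_obs·Q·ΔS = 0.1688 × 2733 ≈ 461.3 kg VSS/d.

P_X ≈ 461 kg VSS/d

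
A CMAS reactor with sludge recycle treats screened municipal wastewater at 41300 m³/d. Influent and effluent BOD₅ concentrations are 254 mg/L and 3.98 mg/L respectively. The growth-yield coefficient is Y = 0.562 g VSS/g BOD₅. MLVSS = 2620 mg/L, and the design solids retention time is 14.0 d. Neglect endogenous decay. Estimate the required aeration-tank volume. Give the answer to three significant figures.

Biomass mass balance (decay neglected): V·X = Y·Q·(S₀ − S)·θ_c, so V = 0.562 × 41300 × (254 − 3.98) × 14.0 / 2620 = 31009 m³.

V ≈ 31000 m³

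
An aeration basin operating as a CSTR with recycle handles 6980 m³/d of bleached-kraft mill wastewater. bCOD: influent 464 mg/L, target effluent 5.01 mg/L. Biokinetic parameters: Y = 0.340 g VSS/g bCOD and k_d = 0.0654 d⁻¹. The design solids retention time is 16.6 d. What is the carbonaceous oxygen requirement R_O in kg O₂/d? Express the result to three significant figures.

Correct the yield for decay: Y_obs = Y/(1 + k_d θ_c) = 0.340 / (1 + 0.0654 × 16.6) = 0.340 / 2.086 = 0.1630.
Mass of bCOD removed per day: Q(S₀ − S) = 6980 × 459.0 g/m³ = 3204 kg/d.
Biomass synthesised: P_X = Y_obs × 3204 = 522.3 kg VSS/d.
R_O = Q·(S₀ − S) − 1.42·P_X = 3204 − 1.42 × 522.3 = 2462 kg O₂/d.

R_O ≈ 2460 kg O₂/d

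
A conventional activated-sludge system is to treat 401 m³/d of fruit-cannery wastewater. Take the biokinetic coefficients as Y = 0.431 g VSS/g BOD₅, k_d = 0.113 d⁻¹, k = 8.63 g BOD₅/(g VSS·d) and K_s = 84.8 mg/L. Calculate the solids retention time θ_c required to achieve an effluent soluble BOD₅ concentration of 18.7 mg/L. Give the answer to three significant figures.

θ_c ≈ 1.79 d

Specific growth rate at S = 18.7 mg/L: μ = YkS/(K_s+S) = 0.431·8.63·18.7/(84.8+18.7) = 0.6720 d⁻¹.
θ_c = 1/(μ − k_d) = 1/(0.6720 − 0.113) = 1/0.5590 = 1.789 d.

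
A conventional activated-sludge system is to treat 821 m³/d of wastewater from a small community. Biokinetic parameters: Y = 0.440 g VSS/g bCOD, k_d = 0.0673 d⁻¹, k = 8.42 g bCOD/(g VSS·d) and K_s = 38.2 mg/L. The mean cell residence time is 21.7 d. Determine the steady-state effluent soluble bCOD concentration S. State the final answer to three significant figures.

S ≈ 1.21 mg/L

Effluent substrate depends only on kinetics and SRT: S = K_s(1 + k_d θ_c) / [θ_c(Yk − k_d) − 1] = 38.2 × (1 + 0.0673 × 21.7) / [21.7 × (0.440 × 8.42 − 0.0673) − 1] = 93.99 / 77.93 = 1.206 mg/L.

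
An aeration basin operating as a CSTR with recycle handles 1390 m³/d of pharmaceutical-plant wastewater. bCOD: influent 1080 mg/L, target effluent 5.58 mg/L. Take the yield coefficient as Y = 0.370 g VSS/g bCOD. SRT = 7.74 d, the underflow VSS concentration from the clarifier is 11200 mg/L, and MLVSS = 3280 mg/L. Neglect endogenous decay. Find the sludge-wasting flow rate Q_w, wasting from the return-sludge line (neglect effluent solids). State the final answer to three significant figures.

Biomass mass balance (decay neglected): V·X = Y·Q·(S₀ − S)·θ_c, so V = 0.370 × 1390 × (1080 − 5.58) × 7.74 / 3280 = 1304 m³.
Q_w = (V·X)/(θ_c X_r) = 1304 × 3280 / (7.74 × 11200) = 49.34 m³/d.

Q_w ≈ 49.3 m³/d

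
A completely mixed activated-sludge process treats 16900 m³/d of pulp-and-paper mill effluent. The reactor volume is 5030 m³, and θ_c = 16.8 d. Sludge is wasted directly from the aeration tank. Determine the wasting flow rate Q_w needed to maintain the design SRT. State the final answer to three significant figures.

With mixed-liquor wasting, θ_c = V/Q_w, so Q_w = V/θ_c = 5030/16.8 = 299.4 m³/d.

Q_w ≈ 299 m³/d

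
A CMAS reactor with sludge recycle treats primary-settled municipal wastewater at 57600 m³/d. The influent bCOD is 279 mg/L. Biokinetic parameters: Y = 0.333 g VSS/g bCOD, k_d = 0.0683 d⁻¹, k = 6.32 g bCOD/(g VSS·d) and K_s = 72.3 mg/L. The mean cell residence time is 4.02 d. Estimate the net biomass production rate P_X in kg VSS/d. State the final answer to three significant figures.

From the Monod/SRT balance for a CMAS, S = K_s·(1+k_d θ_c)/[θ_c·(Y k − k_d) − 1] = 72.3 × (1 + 0.0683 × 4.02) / [4.02 × (0.333 × 6.32 − 0.0683) − 1] = 92.15 / 7.186 = 12.82 mg/L.
Observed yield with endogenous decay: Y_obs = Y / (1 + k_d·θ_c) = 0.333 / (1 + 0.0683 × 4.02) = 0.333 / 1.275 = 0.2613 g VSS/g bCOD.
Mass of bCOD removed per day: Q(S₀ − S) = 57600 × 266.2 g/m³ = 15333 kg/d.
Net biomass production P_X = Y_obs × Q·(S₀ − S) = 0.2613 × 15333 = 4006 kg VSS/d.

P_X ≈ 4010 kg VSS/d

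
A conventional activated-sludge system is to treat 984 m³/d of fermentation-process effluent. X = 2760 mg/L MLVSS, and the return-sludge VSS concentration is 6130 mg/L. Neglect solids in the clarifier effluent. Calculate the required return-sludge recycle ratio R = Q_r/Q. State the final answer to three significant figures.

R = Q_r/Q = X/(X_r − X) = 2760 / (6130 − 2760) = 0.8190.

R ≈ 0.819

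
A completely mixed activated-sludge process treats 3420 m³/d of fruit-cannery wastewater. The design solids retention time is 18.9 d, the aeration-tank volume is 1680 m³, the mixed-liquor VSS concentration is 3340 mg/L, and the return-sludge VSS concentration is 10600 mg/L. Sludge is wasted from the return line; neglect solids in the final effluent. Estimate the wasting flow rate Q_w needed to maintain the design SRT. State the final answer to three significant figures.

θ_c = V·X/(Q_w·X_r) when wasting from the recycle, so Q_w = V·X/(θ_c·X_r) = 1680 × 3340 / (18.9 × 10600) = 28.01 m³/d.

Q_w ≈ 28.0 m³/d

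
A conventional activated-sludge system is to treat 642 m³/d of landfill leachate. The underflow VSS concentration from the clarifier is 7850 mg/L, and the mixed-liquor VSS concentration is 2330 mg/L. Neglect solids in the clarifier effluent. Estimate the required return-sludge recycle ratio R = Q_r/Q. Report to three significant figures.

Mass balance around the secondary clarifier (neglecting effluent solids): R = X / (X_r − X) = 2330 / (7850 − 2330) = 0.4221.

R ≈ 0.422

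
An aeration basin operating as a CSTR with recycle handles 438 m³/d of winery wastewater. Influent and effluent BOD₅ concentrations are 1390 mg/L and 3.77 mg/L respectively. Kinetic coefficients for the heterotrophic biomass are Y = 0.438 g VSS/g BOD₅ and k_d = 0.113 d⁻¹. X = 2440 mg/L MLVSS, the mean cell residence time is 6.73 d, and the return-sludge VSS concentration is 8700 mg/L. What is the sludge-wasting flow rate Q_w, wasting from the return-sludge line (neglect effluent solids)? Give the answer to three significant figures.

Steady-state biomass mass balance: V·X·(1 + k_d·θ_c) = Y·Q·(S₀ − S)·θ_c, so V = 0.438 × 438 × (1390 − 3.77) × 6.73 / [2440 × (1 + 0.113 × 6.73)] = 1.79×10^6 / 4296 = 416.7 m³.
θ_c = V·X/(Q_w·X_r) when wasting from the recycle, so Q_w = V·X/(θ_c·X_r) = 416.7 × 2440 / (6.73 × 8700) = 17.36 m³/d.

Q_w ≈ 17.4 m³/d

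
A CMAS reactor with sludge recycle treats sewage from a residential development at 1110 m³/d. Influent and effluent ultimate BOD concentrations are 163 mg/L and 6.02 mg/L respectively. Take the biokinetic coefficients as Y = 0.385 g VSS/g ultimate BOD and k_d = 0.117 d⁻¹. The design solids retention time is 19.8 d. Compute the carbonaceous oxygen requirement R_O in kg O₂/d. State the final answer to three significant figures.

R_O ≈ 146 kg O₂/d

Y_obs = Y / (1 + k_d θ_c) = 0.385 / (1 + 0.117 × 19.8) = 0.385 / 3.317 = 0.1161.
Mass of ultimate BOD removed per day: Q(S₀ − S) = 1110 × 157.0 g/m³ = 174.2 kg/d.
Net sludge production P_X = 0.1161 × 174.2 = 20.23 kg VSS/d.
R_O = Q·(S₀ − S) − 1.42·P_X = 174.2 − 1.42 × 20.23 = 145.5 kg O₂/d.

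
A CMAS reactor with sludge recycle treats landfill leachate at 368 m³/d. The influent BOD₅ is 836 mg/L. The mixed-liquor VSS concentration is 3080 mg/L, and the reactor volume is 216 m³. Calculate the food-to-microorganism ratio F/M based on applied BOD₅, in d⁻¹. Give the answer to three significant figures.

F/M ≈ 0.462 d⁻¹

F/M = applied load / biomass = Q·S₀/(V·X) = 368 × 836 / (216.0 × 3080) = 0.4624 d⁻¹.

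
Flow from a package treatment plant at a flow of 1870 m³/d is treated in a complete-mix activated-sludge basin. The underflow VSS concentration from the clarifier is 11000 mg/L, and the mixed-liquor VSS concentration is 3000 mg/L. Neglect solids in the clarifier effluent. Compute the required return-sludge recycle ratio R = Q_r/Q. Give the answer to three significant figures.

Solids balance on the clarifier gives (1+R)X = R·X_r, so R = X/(X_r − X) = 3000 / (11000 − 3000) = 0.3750.

R ≈ 0.375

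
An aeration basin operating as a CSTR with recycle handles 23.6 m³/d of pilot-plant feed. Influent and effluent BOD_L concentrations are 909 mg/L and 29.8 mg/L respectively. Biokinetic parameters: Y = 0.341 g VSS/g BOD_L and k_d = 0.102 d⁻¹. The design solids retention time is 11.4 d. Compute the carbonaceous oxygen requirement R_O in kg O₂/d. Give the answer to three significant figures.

R_O ≈ 16.1 kg O₂/d

The observed yield is Y_obs = Y/(1 + k_d·θ_c) = 0.341 / (1 + 0.102 × 11.4) = 0.341 / 2.163 = 0.1577 g VSS per g BOD_L removed.
ΔS = 909 − 29.8 = 879.2 mg/L, so the substrate removal rate is 23.6 × 879.2/1000 = 20.75 kg BOD_L/d.
Biomass synthesised: P_X = Y_obs × 20.75 = 3.271 kg VSS/d.
R_O = Q·ΔS − 1.42 P_X = 20.75 − 4.645 = 16.10 kg O₂/d.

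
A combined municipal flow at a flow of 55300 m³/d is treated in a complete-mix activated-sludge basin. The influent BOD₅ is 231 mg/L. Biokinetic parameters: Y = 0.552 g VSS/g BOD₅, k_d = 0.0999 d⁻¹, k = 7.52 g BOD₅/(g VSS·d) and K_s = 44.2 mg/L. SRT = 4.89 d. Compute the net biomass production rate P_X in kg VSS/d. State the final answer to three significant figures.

P_X ≈ 4670 kg VSS/d

For a completely mixed reactor with recycle the Lawrence–McCarty relation gives S = K_s·(1 + k_d·θ_c) / [θ_c·(Y·k − k_d) − 1] = 44.2 × (1 + 0.0999 × 4.89) / [4.89 × (0.552 × 7.52 − 0.0999) − 1] = 65.79 / 18.81 = 3.498 mg/L.
Y_obs = Y / (1 + k_d θ_c) = 0.552 / (1 + 0.0999 × 4.89) = 0.552 / 1.489 = 0.3708.
Substrate removed = Q·(S₀ − S) = 55300 m³/d × (231 − 3.50) g/m³ = 1.26×10^7 g/d = 12581 kg/d.
So the net sludge growth is P_X = 0.3708 × 12581 = 4665 kg VSS/d.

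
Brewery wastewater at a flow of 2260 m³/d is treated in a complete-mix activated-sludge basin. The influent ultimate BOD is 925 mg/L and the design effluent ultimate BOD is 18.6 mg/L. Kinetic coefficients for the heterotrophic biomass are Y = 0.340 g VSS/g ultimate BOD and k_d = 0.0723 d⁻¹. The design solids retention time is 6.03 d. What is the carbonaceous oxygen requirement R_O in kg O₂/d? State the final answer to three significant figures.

R_O ≈ 1360 kg O₂/d

Y_obs = Y / (1 + k_d θ_c) = 0.340 / (1 + 0.0723 × 6.03) = 0.340 / 1.436 = 0.2368.
Substrate removed = Q·(S₀ − S) = 2260 m³/d × (925 − 18.6) g/m³ = 2.05×10^6 g/d = 2048 kg/d.
Biomass synthesised: P_X = Y_obs × 2048 = 485.0 kg VSS/d.
R_O = Q·(S₀ − S) − 1.42·P_X = 2048 − 1.42 × 485.0 = 1360 kg O₂/d.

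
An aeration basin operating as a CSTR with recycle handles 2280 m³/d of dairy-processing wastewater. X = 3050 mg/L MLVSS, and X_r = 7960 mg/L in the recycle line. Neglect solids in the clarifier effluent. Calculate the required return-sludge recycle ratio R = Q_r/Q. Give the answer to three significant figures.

R ≈ 0.621

R = Q_r/Q = X/(X_r − X) = 3050 / (7960 − 3050) = 0.6212.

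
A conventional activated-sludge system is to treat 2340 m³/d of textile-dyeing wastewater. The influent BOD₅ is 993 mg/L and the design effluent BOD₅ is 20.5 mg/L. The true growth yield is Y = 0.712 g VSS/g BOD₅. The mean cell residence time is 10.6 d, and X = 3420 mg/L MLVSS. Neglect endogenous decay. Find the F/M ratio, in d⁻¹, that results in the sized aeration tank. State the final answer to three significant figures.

V·X = Y·Q·ΔS·θ_c gives V = 0.712 × 2340 × (993 − 20.5) × 10.6 / 3420 = 5022 m³.
F/M = applied load / biomass = Q·S₀/(V·X) = 2340 × 993 / (5022 × 3420) = 0.1353 d⁻¹.

F/M ≈ 0.135 d⁻¹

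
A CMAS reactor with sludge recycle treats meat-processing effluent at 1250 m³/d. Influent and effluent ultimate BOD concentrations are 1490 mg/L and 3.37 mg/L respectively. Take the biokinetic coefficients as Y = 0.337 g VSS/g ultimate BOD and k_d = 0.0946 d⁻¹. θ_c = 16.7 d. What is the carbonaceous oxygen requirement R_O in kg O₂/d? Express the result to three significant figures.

Correct the yield for decay: Y_obs = Y/(1 + k_d θ_c) = 0.337 / (1 + 0.0946 × 16.7) = 0.337 / 2.580 = 0.1306.
Substrate removed = Q·(S₀ − S) = 1250 m³/d × (1490 − 3.37) g/m³ = 1.86×10^6 g/d = 1858 kg/d.
Biomass synthesised: P_X = Y_obs × 1858 = 242.7 kg VSS/d.
Carbonaceous O₂ demand = substrate oxidised − cell-mass equivalent = 1858 − 1.42 × 242.7 = 1514 kg O₂/d.

R_O ≈ 1510 kg O₂/d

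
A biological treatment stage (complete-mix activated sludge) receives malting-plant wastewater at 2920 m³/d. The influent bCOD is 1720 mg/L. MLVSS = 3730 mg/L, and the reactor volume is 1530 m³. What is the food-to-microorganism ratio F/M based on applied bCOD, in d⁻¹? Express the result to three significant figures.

F/M ≈ 0.880 d⁻¹

Food-to-microorganism ratio F/M = Q S₀ / (V X) = 2920 × 1720 / (1530 × 3730) = 0.8801 d⁻¹.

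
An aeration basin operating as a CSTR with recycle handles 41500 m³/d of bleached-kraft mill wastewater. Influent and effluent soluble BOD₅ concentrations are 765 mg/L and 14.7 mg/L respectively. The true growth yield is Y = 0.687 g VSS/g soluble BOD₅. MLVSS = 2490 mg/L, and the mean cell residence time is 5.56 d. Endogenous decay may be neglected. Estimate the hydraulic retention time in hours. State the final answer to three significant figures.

With k_d = 0 the design equation reduces to V = Y Q (S₀−S) θ_c / X = 0.687 × 41500 × (765 − 14.7) × 5.56 / 2490 = 47766 m³.
Hydraulic retention time τ = V/Q = 47766 / 41500 = 1.151 d = 27.62 h.

τ ≈ 27.6 h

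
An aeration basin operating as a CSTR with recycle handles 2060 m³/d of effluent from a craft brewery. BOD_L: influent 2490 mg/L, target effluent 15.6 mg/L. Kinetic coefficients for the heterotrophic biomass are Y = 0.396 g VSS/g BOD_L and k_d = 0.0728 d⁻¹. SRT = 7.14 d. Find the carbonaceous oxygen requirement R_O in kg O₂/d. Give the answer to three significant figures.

The observed yield is Y_obs = Y/(1 + k_d·θ_c) = 0.396 / (1 + 0.0728 × 7.14) = 0.396 / 1.520 = 0.2606 g VSS per g BOD_L removed.
ΔS = 2490 − 15.6 = 2474 mg/L, so the substrate removal rate is 2060 × 2474/1000 = 5097 kg BOD_L/d.
Net sludge production P_X = 0.2606 × 5097 = 1328 kg VSS/d.
R_O = Q·(S₀ − S) − 1.42·P_X = 5097 − 1.42 × 1328 = 3211 kg O₂/d.

R_O ≈ 3210 kg O₂/d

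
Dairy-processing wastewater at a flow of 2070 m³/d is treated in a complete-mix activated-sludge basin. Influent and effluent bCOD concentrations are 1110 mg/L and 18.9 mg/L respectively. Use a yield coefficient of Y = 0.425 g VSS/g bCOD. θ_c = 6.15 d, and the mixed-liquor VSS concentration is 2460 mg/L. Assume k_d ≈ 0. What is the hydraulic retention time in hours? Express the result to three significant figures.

τ ≈ 27.8 h

With k_d = 0 the design equation reduces to V = Y Q (S₀−S) θ_c / X = 0.425 × 2070 × (1110 − 18.9) × 6.15 / 2460 = 2400 m³.
HRT = V/Q = 2400 m³ / 2070 m³·d⁻¹ = 1.159 d × 24 = 27.82 h.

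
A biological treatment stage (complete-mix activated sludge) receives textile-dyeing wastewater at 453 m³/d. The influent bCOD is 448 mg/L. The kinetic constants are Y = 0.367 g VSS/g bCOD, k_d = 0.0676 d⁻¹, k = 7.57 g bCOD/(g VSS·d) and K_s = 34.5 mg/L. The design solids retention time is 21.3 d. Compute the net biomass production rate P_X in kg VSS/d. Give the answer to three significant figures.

P_X ≈ 30.4 kg VSS/d

From the Monod/SRT balance for a CMAS, S = K_s·(1+k_d θ_c)/[θ_c·(Y k − k_d) − 1] = 34.5 × (1 + 0.0676 × 21.3) / [21.3 × (0.367 × 7.57 − 0.0676) − 1] = 84.18 / 56.74 = 1.484 mg/L.
Observed yield with endogenous decay: Y_obs = Y / (1 + k_d·θ_c) = 0.367 / (1 + 0.0676 × 21.3) = 0.367 / 2.440 = 0.1504 g VSS/g bCOD.
Mass of bCOD removed per day: Q(S₀ − S) = 453 × 446.5 g/m³ = 202.3 kg/d.
Biomass produced: P_X = Y_obs·Q·ΔS = 0.1504 × 202.3 ≈ 30.43 kg VSS/d.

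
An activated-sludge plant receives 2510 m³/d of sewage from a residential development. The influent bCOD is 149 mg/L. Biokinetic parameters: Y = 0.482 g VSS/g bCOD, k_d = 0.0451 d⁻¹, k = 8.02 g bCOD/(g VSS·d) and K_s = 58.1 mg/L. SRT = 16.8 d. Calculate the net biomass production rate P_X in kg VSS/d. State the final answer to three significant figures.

Effluent substrate depends only on kinetics and SRT: S = K_s(1 + k_d θ_c) / [θ_c(Yk − k_d) − 1] = 58.1 × (1 + 0.0451 × 16.8) / [16.8 × (0.482 × 8.02 − 0.0451) − 1] = 102.1 / 63.19 = 1.616 mg/L.
Correct the yield for decay: Y_obs = Y/(1 + k_d θ_c) = 0.482 / (1 + 0.0451 × 16.8) = 0.482 / 1.758 = 0.2742.
ΔS = 149 − 1.62 = 147.4 mg/L, so the substrate removal rate is 2510 × 147.4/1000 = 369.9 kg bCOD/d.
P_X = Y_obs · Q(S₀ − S) = 0.2742 × 369.9 = 101.4 kg VSS/d.

P_X ≈ 101 kg VSS/d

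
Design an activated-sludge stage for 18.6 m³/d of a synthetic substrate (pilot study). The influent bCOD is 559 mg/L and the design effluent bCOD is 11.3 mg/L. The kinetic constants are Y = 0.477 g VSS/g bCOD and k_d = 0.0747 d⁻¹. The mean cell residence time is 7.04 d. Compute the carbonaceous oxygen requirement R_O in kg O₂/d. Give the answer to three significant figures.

Observed yield with endogenous decay: Y_obs = Y / (1 + k_d·θ_c) = 0.477 / (1 + 0.0747 × 7.04) = 0.477 / 1.526 = 0.3126 g VSS/g bCOD.
ΔS = 559 − 11.3 = 547.7 mg/L, so the substrate removal rate is 18.6 × 547.7/1000 = 10.19 kg bCOD/d.
Net sludge production P_X = 0.3126 × 10.19 = 3.185 kg VSS/d.
R_O = Q·ΔS − 1.42 P_X = 10.19 − 4.522 = 5.665 kg O₂/d.

R_O ≈ 5.67 kg O₂/d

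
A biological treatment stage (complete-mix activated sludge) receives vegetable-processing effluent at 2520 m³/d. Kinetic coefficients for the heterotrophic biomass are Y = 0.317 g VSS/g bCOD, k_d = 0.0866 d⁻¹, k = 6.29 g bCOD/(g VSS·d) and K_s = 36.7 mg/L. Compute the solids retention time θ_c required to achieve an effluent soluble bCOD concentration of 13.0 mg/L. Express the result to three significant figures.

θ_c ≈ 2.30 d

Specific growth rate at S = 13.0 mg/L: μ = YkS/(K_s+S) = 0.317·6.29·13.0/(36.7+13.0) = 0.5216 d⁻¹.
θ_c = 1/(μ − k_d) = 1/(0.5216 − 0.0866) = 1/0.4350 = 2.299 d.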